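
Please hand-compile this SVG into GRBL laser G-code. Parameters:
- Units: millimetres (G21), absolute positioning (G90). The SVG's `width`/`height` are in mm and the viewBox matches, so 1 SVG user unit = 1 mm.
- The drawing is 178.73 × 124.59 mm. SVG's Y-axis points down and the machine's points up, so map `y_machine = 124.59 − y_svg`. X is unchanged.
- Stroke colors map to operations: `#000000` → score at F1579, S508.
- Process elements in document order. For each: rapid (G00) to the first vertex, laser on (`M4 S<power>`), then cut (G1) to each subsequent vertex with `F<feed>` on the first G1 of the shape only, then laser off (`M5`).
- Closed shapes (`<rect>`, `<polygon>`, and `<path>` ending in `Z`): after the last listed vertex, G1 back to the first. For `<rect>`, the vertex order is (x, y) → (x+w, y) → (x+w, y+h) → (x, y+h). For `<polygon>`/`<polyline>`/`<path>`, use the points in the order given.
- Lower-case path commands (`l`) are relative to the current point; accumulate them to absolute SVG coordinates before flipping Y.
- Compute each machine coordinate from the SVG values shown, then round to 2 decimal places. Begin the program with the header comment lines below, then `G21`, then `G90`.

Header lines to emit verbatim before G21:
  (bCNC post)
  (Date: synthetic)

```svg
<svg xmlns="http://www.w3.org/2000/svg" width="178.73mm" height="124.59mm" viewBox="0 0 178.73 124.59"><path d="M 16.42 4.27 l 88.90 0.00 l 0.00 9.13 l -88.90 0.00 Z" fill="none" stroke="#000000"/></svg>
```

(bCNC post)
(Date: synthetic)
G21
G90
G00 X16.42 Y120.32
M4 S508
G1 X105.32 Y120.32 F1579
G1 X105.32 Y111.19
G1 X16.42 Y111.19
G1 X16.42 Y120.32
M5

1 u = 1 mm; y_m = 124.59 − y.

[1] `<path>` rectangle, #000000→score S508 F1579: (16.42,120.32) → (105.32,120.32) → (105.32,111.19) → (16.42,111.19) → (16.42,120.32) (closed)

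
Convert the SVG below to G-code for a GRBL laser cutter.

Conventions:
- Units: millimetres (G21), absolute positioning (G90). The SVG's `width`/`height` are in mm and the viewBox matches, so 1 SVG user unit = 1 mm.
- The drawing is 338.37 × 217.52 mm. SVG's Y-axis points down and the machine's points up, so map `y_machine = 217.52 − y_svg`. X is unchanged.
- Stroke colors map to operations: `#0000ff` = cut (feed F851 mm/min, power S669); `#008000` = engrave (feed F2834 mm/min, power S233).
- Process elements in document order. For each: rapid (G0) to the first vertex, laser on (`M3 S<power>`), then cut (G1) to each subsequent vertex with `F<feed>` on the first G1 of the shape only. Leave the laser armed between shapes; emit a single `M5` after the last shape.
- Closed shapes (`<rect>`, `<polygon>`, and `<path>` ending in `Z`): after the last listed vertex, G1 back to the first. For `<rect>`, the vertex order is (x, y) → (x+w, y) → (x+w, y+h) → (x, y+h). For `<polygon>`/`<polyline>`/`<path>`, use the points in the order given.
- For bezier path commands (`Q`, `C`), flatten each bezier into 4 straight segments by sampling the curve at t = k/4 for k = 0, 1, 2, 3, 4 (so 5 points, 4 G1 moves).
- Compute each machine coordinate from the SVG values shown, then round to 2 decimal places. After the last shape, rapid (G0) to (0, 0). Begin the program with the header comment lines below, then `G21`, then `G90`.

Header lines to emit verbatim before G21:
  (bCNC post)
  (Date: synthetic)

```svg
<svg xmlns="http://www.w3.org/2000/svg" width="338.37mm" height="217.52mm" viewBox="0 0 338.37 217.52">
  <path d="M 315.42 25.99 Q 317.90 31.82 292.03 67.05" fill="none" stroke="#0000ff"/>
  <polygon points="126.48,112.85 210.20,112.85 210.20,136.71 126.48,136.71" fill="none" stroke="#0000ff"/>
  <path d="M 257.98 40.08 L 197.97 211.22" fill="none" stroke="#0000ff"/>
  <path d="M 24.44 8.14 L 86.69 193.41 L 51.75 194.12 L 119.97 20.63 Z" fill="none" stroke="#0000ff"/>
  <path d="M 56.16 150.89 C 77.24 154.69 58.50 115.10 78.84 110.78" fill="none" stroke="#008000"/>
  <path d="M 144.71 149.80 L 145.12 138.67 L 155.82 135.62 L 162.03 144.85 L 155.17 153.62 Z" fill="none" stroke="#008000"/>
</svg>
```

(bCNC post)
(Date: synthetic)
G21
G90
G0 X315.42 Y191.53
M3 S669
G1 X314.89 Y186.78 F851
G1 X310.81 Y178.35
G1 X303.19 Y166.25
G1 X292.03 Y150.47
G0 X126.48 Y104.67
M3 S669
G1 X210.20 Y104.67 F851
G1 X210.20 Y80.81
G1 X126.48 Y80.81
G1 X126.48 Y104.67
G0 X257.98 Y177.44
M3 S669
G1 X197.97 Y6.30 F851
G0 X24.44 Y209.38
M3 S669
G1 X86.69 Y24.11 F851
G1 X51.75 Y23.40
G1 X119.97 Y196.89
G1 X24.44 Y209.38
G0 X56.16 Y66.63
M3 S233
G1 X65.74 Y70.69 F2834
G1 X67.78 Y83.64
G1 X69.68 Y98.12
G1 X78.84 Y106.74
G0 X144.71 Y67.72
M3 S233
G1 X145.12 Y78.85 F2834
G1 X155.82 Y81.90
G1 X162.03 Y72.67
G1 X155.17 Y63.90
G1 X144.71 Y67.72
M5
G0 X0.00 Y0.00

Since the viewBox matches the mm dimensions, user units are millimetres directly. The only transform is the Y-flip y_m = 217.52 − y_svg.

Shape 1 is a quadratic bezier drawn with `<path>`. Its stroke #0000ff means cut at S669, F851. After flipping Y the toolpath is (315.42,191.53) → (314.89,186.78) → (310.81,178.35) → (303.19,166.25) → (292.03,150.47).

Shape 2 is a rectangle drawn with `<polygon>`. Its stroke #0000ff means cut at S669, F851. After flipping Y the toolpath is (126.48,104.67) → (210.20,104.67) → (210.20,80.81) → (126.48,80.81) → (126.48,104.67), returning to the start.

Shape 3 is a line segment drawn with `<path>`. Its stroke #0000ff means cut at S669, F851. After flipping Y the toolpath is (257.98,177.44) → (197.97,6.30).

Shape 4 is a closed polygon drawn with `<path>`. Its stroke #0000ff means cut at S669, F851. After flipping Y the toolpath is (24.44,209.38) → (86.69,24.11) → (51.75,23.40) → (119.97,196.89) → (24.44,209.38), returning to the start.

Shape 5 is a cubic bezier drawn with `<path>`. Its stroke #008000 means engrave at S233, F2834. After flipping Y the toolpath is (56.16,66.63) → (65.74,70.69) → (67.78,83.64) → (69.68,98.12) → (78.84,106.74).

Shape 6 is a regular polygon drawn with `<path>`. Its stroke #008000 means engrave at S233, F2834. After flipping Y the toolpath is (144.71,67.72) → (145.12,78.85) → (155.82,81.90) → (162.03,72.67) → (155.17,63.90) → (144.71,67.72), returning to the start.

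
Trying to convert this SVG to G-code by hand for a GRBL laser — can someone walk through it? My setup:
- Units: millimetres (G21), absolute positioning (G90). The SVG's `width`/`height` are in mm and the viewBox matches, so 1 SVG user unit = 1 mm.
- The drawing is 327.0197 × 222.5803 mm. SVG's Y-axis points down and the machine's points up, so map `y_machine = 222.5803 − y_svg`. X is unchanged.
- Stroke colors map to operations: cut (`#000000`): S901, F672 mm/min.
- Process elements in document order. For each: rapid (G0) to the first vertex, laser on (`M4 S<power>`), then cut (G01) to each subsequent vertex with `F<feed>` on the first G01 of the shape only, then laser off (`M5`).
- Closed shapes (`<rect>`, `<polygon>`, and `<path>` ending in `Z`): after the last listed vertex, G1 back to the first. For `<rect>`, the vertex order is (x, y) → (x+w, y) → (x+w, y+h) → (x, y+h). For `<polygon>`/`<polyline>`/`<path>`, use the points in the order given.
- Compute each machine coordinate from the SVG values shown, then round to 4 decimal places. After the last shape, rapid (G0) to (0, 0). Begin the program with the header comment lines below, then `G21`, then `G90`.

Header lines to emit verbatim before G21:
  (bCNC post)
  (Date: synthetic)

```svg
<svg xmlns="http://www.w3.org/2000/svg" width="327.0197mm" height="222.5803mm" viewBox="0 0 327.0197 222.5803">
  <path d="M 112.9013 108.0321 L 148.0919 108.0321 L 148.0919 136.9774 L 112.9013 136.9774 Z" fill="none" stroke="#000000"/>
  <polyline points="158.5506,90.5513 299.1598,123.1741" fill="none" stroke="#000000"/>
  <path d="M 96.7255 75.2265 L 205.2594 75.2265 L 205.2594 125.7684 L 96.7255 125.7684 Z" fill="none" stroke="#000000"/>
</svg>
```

(bCNC post)
(Date: synthetic)
G21
G90
G0 X112.9013 Y114.5482
M4 S901
G01 X148.0919 Y114.5482 F672
G01 X148.0919 Y85.6029
G01 X112.9013 Y85.6029
G01 X112.9013 Y114.5482
M5
G0 X158.5506 Y132.0290
M4 S901
G01 X299.1598 Y99.4062 F672
M5
G0 X96.7255 Y147.3538
M4 S901
G01 X205.2594 Y147.3538 F672
G01 X205.2594 Y96.8119
G01 X96.7255 Y96.8119
G01 X96.7255 Y147.3538
M5
G0 X0.0000 Y0.0000

1 u = 1 mm; y_m = 222.5803 − y.

[1] `<path>` rectangle, #000000→cut S901 F672: (112.9013,114.5482) → (148.0919,114.5482) → (148.0919,85.6029) → (112.9013,85.6029) → (112.9013,114.5482) (closed)

[2] `<polyline>` line segment, #000000→cut S901 F672: (158.5506,132.0290) → (299.1598,99.4062)

[3] `<path>` rectangle, #000000→cut S901 F672: (96.7255,147.3538) → (205.2594,147.3538) → (205.2594,96.8119) → (96.7255,96.8119) → (96.7255,147.3538) (closed)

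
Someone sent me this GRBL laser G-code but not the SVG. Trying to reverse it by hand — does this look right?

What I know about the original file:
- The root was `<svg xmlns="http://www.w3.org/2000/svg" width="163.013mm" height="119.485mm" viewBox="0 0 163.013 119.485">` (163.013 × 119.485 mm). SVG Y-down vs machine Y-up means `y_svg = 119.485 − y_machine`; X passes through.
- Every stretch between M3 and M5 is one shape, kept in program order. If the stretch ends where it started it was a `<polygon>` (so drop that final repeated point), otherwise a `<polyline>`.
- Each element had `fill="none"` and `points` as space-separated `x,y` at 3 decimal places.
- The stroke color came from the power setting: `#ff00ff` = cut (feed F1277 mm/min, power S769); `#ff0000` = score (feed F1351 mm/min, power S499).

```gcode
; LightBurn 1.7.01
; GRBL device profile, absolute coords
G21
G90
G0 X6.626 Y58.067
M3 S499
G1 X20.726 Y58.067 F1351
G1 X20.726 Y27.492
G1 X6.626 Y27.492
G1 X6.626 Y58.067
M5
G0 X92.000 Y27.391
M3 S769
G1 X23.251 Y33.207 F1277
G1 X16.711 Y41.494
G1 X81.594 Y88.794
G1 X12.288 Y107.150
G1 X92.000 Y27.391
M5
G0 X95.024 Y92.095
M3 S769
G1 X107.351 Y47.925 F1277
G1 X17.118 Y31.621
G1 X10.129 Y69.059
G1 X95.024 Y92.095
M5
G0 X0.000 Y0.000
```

y_svg = 119.485 − y_m.

[1] S499→`#ff0000` (score); closed run; points: 6.626,61.418 20.726,61.418 20.726,91.993 6.626,91.993

[2] S769→`#ff00ff` (cut); closed run; points: 92.000,92.094 23.251,86.278 16.711,77.991 81.594,30.691 12.288,12.335

[3] S769→`#ff00ff` (cut); closed run; points: 95.024,27.390 107.351,71.560 17.118,87.864 10.129,50.426

<svg xmlns="http://www.w3.org/2000/svg" width="163.013mm" height="119.485mm" viewBox="0 0 163.013 119.485">
  <polygon points="6.626,61.418 20.726,61.418 20.726,91.993 6.626,91.993" fill="none" stroke="#ff0000"/>
  <polygon points="92.000,92.094 23.251,86.278 16.711,77.991 81.594,30.691 12.288,12.335" fill="none" stroke="#ff00ff"/>
  <polygon points="95.024,27.390 107.351,71.560 17.118,87.864 10.129,50.426" fill="none" stroke="#ff00ff"/>
</svg>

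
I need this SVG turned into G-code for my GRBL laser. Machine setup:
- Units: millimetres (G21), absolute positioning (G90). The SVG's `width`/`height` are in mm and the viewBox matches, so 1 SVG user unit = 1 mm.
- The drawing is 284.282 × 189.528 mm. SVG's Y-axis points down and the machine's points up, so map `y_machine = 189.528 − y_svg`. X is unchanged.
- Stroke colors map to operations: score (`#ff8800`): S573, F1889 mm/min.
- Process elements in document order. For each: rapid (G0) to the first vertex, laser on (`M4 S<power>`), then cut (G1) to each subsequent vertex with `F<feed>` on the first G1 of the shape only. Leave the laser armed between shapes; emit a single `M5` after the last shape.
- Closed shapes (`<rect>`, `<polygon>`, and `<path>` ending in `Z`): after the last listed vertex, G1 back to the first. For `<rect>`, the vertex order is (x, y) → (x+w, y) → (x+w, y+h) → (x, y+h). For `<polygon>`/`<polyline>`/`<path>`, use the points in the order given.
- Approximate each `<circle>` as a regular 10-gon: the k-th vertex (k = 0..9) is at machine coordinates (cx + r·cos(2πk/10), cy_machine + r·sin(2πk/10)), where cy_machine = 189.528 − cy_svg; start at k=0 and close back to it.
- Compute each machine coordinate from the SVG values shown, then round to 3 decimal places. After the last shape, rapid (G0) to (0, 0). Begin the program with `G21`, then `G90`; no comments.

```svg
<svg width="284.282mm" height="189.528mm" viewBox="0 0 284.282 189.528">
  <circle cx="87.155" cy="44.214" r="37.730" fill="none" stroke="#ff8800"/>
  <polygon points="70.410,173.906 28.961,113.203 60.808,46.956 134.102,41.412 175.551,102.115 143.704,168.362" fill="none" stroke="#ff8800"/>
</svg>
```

G21
G90
G0 X124.885 Y145.314
M4 S573
G1 X117.679 Y167.491 F1889
G1 X98.814 Y181.197
G1 X75.496 Y181.197
G1 X56.631 Y167.491
G1 X49.425 Y145.314
G1 X56.631 Y123.137
G1 X75.496 Y109.431
G1 X98.814 Y109.431
G1 X117.679 Y123.137
G1 X124.885 Y145.314
G0 X70.410 Y15.622
M4 S573
G1 X28.961 Y76.325 F1889
G1 X60.808 Y142.572
G1 X134.102 Y148.116
G1 X175.551 Y87.413
G1 X143.704 Y21.166
G1 X70.410 Y15.622
M5
G0 X0.000 Y0.000

viewBox `0 0 284.282 189.528` with mm width/height → 1 unit = 1 mm. Flip: y_m = 189.528 − y_svg.

**Shape 1** — `<circle>` circle, stroke `#ff8800` → score (S573, F1889). Machine vertices: (124.885,145.314) → (117.679,167.491) → (98.814,181.197) → (75.496,181.197) → (56.631,167.491) → (49.425,145.314) → (56.631,123.137) → (75.496,109.431) → (98.814,109.431) → (117.679,123.137) → (124.885,145.314). Closed: final G1 returns to the first vertex.

**Shape 2** — `<polygon>` regular polygon, stroke `#ff8800` → score (S573, F1889). Machine vertices: (70.410,15.622) → (28.961,76.325) → (60.808,142.572) → (134.102,148.116) → (175.551,87.413) → (143.704,21.166) → (70.410,15.622). Closed: final G1 returns to the first vertex.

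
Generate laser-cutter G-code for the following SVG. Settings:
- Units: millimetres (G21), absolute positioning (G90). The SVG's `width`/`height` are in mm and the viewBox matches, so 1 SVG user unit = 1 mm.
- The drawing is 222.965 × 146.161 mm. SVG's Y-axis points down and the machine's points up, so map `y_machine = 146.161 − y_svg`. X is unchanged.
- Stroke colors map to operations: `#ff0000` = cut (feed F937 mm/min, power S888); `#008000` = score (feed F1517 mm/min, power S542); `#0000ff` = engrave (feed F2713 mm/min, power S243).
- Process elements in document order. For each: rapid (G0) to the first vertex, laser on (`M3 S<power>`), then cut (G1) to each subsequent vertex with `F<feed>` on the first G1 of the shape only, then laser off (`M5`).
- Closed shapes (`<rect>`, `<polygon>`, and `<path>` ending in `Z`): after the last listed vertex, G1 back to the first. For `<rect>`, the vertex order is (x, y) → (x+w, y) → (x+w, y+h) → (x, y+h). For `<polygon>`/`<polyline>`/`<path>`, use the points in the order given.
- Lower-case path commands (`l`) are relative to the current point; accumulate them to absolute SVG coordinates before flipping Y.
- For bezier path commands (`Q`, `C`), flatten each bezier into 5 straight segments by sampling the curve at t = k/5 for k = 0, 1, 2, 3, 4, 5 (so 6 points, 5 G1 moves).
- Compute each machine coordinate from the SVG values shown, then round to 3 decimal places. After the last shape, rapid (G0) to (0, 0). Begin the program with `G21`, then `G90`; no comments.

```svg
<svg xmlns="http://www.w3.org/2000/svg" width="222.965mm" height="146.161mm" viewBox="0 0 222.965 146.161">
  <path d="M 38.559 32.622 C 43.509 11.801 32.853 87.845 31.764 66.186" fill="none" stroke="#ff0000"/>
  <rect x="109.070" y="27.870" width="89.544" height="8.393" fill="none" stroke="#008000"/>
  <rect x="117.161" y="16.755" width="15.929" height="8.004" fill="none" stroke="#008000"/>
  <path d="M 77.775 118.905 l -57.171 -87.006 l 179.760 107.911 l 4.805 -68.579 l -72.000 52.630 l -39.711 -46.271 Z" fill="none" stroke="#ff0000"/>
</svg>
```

G21
G90
G0 X38.559 Y113.539
M3 S888
G1 X39.858 Y115.964 F937
G1 X38.619 Y104.481
G1 X36.052 Y88.429
G1 X33.364 Y77.147
G1 X31.764 Y79.975
M5
G0 X109.070 Y118.291
M3 S542
G1 X198.614 Y118.291 F1517
G1 X198.614 Y109.898
G1 X109.070 Y109.898
G1 X109.070 Y118.291
M5
G0 X117.161 Y129.406
M3 S542
G1 X133.090 Y129.406 F1517
G1 X133.090 Y121.402
G1 X117.161 Y121.402
G1 X117.161 Y129.406
M5
G0 X77.775 Y27.256
M3 S888
G1 X20.604 Y114.262 F937
G1 X200.364 Y6.351
G1 X205.169 Y74.930
G1 X133.169 Y22.300
G1 X93.458 Y68.571
G1 X77.775 Y27.256
M5
G0 X0.000 Y0.000

1 u = 1 mm; y_m = 146.161 − y.

[1] `<path>` cubic bezier, #ff0000→cut S888 F937: (38.559,113.539) → (39.858,115.964) → (38.619,104.481) → (36.052,88.429) → (33.364,77.147) → (31.764,79.975)

[2] `<rect>` rectangle, #008000→score S542 F1517: (109.070,118.291) → (198.614,118.291) → (198.614,109.898) → (109.070,109.898) → (109.070,118.291) (closed)

[3] `<rect>` rectangle, #008000→score S542 F1517: (117.161,129.406) → (133.090,129.406) → (133.090,121.402) → (117.161,121.402) → (117.161,129.406) (closed)

[4] `<path>` closed polygon, #ff0000→cut S888 F937: (77.775,27.256) → (20.604,114.262) → (200.364,6.351) → (205.169,74.930) → (133.169,22.300) → (93.458,68.571) → (77.775,27.256) (closed)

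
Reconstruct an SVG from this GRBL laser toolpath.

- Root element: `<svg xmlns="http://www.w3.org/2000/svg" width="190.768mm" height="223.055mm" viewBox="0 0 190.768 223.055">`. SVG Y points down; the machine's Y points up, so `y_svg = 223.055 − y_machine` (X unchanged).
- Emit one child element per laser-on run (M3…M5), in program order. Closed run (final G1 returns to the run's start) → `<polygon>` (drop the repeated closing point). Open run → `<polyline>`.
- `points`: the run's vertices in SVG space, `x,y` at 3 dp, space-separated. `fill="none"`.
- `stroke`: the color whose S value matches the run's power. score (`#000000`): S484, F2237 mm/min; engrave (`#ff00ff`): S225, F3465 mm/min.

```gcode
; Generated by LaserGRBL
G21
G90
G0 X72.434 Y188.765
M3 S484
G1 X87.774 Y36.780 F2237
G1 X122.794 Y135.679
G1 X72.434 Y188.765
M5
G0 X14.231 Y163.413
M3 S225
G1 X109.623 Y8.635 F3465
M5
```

y_svg = 223.055 − y_m.

[1] S484→`#000000` (score); closed run; points: 72.434,34.290 87.774,186.275 122.794,87.376

[2] S225→`#ff00ff` (engrave); open run; points: 14.231,59.642 109.623,214.420

<svg xmlns="http://www.w3.org/2000/svg" width="190.768mm" height="223.055mm" viewBox="0 0 190.768 223.055">
  <polygon points="72.434,34.290 87.774,186.275 122.794,87.376" fill="none" stroke="#000000"/>
  <polyline points="14.231,59.642 109.623,214.420" fill="none" stroke="#ff00ff"/>
</svg>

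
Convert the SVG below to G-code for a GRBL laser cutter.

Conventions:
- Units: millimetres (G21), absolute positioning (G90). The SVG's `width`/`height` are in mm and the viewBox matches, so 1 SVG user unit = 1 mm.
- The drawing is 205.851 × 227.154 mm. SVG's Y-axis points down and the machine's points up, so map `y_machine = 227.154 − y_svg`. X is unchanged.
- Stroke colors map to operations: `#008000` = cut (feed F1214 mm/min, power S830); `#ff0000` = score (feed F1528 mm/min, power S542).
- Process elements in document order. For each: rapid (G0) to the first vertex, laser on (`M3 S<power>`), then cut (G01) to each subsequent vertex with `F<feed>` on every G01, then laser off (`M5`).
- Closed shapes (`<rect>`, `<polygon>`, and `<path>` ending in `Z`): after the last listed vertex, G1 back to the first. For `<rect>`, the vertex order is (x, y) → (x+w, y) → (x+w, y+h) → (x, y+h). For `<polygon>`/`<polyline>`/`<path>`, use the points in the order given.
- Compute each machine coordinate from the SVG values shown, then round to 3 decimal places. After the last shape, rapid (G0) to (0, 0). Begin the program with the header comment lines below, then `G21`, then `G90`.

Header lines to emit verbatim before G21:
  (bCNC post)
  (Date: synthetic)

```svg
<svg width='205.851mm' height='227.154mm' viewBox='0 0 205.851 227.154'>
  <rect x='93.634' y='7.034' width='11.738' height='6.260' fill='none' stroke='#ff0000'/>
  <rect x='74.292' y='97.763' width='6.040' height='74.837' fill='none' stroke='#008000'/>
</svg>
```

1 u = 1 mm; y_m = 227.154 − y.

[1] `<rect>` rectangle, #ff0000→score S542 F1528: (93.634,220.120) → (105.372,220.120) → (105.372,213.860) → (93.634,213.860) → (93.634,220.120) (closed)

[2] `<rect>` rectangle, #008000→cut S830 F1214: (74.292,129.391) → (80.332,129.391) → (80.332,54.554) → (74.292,54.554) → (74.292,129.391) (closed)

(bCNC post)
(Date: synthetic)
G21
G90
G0 X93.634 Y220.120
M3 S542
G01 X105.372 Y220.120 F1528
G01 X105.372 Y213.860 F1528
G01 X93.634 Y213.860 F1528
G01 X93.634 Y220.120 F1528
M5
G0 X74.292 Y129.391
M3 S830
G01 X80.332 Y129.391 F1214
G01 X80.332 Y54.554 F1214
G01 X74.292 Y54.554 F1214
G01 X74.292 Y129.391 F1214
M5
G0 X0.000 Y0.000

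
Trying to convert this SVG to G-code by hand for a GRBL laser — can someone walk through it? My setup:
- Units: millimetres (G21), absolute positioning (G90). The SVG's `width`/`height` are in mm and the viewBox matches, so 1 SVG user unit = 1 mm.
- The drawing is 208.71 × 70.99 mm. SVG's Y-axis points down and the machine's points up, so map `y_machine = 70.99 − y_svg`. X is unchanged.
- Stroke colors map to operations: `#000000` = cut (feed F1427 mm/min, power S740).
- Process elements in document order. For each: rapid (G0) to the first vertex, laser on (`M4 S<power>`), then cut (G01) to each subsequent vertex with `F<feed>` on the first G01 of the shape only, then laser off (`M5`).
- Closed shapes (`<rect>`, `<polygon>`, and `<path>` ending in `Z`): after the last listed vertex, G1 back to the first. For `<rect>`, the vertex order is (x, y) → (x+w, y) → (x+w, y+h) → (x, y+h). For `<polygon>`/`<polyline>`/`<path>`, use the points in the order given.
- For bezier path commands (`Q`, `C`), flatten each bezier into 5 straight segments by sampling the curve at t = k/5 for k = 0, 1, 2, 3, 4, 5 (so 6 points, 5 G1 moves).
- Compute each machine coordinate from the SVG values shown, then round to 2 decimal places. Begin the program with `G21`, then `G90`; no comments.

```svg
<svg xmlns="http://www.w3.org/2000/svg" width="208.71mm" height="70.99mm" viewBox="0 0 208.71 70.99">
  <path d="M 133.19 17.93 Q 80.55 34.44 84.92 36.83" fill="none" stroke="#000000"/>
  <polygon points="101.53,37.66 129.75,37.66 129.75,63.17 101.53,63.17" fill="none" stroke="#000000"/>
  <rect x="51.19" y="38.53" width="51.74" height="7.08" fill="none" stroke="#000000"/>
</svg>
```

viewBox `0 0 208.71 70.99` with mm width/height → 1 unit = 1 mm. Flip: y_m = 70.99 − y_svg.

**Shape 1** — `<path>` quadratic bezier, stroke `#000000` → cut (S740, F1427). Control points (SVG): P0=(133.19,17.93), P1=(80.55,34.44), P2=(84.92,36.83); sampled at t=k/5. Machine vertices: (133.19,53.06) → (114.41,47.02) → (100.20,42.11) → (90.55,38.33) → (85.45,35.68) → (84.92,34.16). Open path.

**Shape 2** — `<polygon>` rectangle, stroke `#000000` → cut (S740, F1427). Machine vertices: (101.53,33.33) → (129.75,33.33) → (129.75,7.82) → (101.53,7.82) → (101.53,33.33). Closed: final G1 returns to the first vertex.

**Shape 3** — `<rect>` rectangle, stroke `#000000` → cut (S740, F1427). Machine vertices: (51.19,32.46) → (102.93,32.46) → (102.93,25.38) → (51.19,25.38) → (51.19,32.46). Closed: final G1 returns to the first vertex.

G21
G90
G0 X133.19 Y53.06
M4 S740
G01 X114.41 Y47.02 F1427
G01 X100.20 Y42.11
G01 X90.55 Y38.33
G01 X85.45 Y35.68
G01 X84.92 Y34.16
M5
G0 X101.53 Y33.33
M4 S740
G01 X129.75 Y33.33 F1427
G01 X129.75 Y7.82
G01 X101.53 Y7.82
G01 X101.53 Y33.33
M5
G0 X51.19 Y32.46
M4 S740
G01 X102.93 Y32.46 F1427
G01 X102.93 Y25.38
G01 X51.19 Y25.38
G01 X51.19 Y32.46
M5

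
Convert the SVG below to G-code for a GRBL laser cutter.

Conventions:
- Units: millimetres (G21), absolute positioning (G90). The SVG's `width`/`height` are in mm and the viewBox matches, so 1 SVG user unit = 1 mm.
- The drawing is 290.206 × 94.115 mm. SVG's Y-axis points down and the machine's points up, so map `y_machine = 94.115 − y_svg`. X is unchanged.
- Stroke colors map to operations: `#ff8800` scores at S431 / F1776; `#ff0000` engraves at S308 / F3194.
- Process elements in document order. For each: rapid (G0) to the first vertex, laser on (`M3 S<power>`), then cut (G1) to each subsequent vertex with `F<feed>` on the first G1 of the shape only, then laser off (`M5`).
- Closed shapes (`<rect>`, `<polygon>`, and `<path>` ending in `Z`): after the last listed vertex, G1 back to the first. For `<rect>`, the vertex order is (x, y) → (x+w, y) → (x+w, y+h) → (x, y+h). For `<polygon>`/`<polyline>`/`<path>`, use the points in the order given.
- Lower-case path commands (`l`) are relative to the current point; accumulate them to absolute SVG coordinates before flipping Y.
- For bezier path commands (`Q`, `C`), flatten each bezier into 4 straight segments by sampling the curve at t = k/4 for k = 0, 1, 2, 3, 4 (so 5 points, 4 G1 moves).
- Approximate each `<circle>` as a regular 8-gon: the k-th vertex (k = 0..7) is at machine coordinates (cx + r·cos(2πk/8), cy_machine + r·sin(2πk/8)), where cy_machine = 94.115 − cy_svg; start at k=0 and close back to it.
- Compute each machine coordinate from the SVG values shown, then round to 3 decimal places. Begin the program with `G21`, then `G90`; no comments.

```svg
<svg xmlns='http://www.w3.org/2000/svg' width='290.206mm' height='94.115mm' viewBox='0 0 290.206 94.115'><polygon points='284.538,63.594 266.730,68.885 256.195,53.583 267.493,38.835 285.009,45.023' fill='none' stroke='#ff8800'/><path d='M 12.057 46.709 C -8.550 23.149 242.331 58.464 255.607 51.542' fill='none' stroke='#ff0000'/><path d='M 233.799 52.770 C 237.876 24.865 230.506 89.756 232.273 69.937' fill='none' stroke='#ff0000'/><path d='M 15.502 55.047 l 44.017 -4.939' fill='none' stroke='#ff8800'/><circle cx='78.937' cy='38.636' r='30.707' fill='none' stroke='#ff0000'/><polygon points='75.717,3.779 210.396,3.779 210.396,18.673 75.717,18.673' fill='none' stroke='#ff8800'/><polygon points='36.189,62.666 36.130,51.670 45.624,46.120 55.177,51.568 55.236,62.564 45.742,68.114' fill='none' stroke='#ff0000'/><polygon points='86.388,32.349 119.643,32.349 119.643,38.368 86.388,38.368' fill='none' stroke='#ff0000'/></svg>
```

G21
G90
G0 X284.538 Y30.521
M3 S431
G1 X266.730 Y25.230 F1776
G1 X256.195 Y40.532
G1 X267.493 Y55.280
G1 X285.009 Y49.092
G1 X284.538 Y30.521
M5
G0 X12.057 Y47.406
M3 S308
G1 X39.551 Y55.617 F3194
G1 X121.126 Y51.229
G1 X209.054 Y43.721
G1 X255.607 Y42.573
M5
G0 X233.799 Y41.345
M3 S308
G1 X235.032 Y47.648 F3194
G1 X233.902 Y35.794
G1 X232.339 Y22.423
G1 X232.273 Y24.178
M5
G0 X15.502 Y39.068
M3 S431
G1 X59.519 Y44.007 F1776
M5
G0 X109.644 Y55.479
M3 S308
G1 X100.650 Y77.192 F3194
G1 X78.937 Y86.186
G1 X57.224 Y77.192
G1 X48.230 Y55.479
G1 X57.224 Y33.766
G1 X78.937 Y24.772
G1 X100.650 Y33.766
G1 X109.644 Y55.479
M5
G0 X75.717 Y90.336
M3 S431
G1 X210.396 Y90.336 F1776
G1 X210.396 Y75.442
G1 X75.717 Y75.442
G1 X75.717 Y90.336
M5
G0 X36.189 Y31.449
M3 S308
G1 X36.130 Y42.445 F3194
G1 X45.624 Y47.995
G1 X55.177 Y42.547
G1 X55.236 Y31.551
G1 X45.742 Y26.001
G1 X36.189 Y31.449
M5
G0 X86.388 Y61.766
M3 S308
G1 X119.643 Y61.766 F3194
G1 X119.643 Y55.747
G1 X86.388 Y55.747
G1 X86.388 Y61.766
M5

Since the viewBox matches the mm dimensions, user units are millimetres directly. The only transform is the Y-flip y_m = 94.115 − y_svg.

Shape 1 is a regular polygon drawn with `<polygon>`. Its stroke #ff8800 means score at S431, F1776. After flipping Y the toolpath is (284.538,30.521) → (266.730,25.230) → (256.195,40.532) → (267.493,55.280) → (285.009,49.092) → (284.538,30.521), returning to the start.

Shape 2 is a cubic bezier drawn with `<path>`. Its stroke #ff0000 means engrave at S308, F3194. After flipping Y the toolpath is (12.057,47.406) → (39.551,55.617) → (121.126,51.229) → (209.054,43.721) → (255.607,42.573).

Shape 3 is a cubic bezier drawn with `<path>`. Its stroke #ff0000 means engrave at S308, F3194. After flipping Y the toolpath is (233.799,41.345) → (235.032,47.648) → (233.902,35.794) → (232.339,22.423) → (232.273,24.178).

Shape 4 is a line segment drawn with `<path>`. Its stroke #ff8800 means score at S431, F1776. After flipping Y the toolpath is (15.502,39.068) → (59.519,44.007).

Shape 5 is a circle drawn with `<circle>`. Its stroke #ff0000 means engrave at S308, F3194. After flipping Y the toolpath is (109.644,55.479) → (100.650,77.192) → (78.937,86.186) → (57.224,77.192) → (48.230,55.479) → (57.224,33.766) → (78.937,24.772) → (100.650,33.766) → (109.644,55.479), returning to the start.

Shape 6 is a rectangle drawn with `<polygon>`. Its stroke #ff8800 means score at S431, F1776. After flipping Y the toolpath is (75.717,90.336) → (210.396,90.336) → (210.396,75.442) → (75.717,75.442) → (75.717,90.336), returning to the start.

Shape 7 is a regular polygon drawn with `<polygon>`. Its stroke #ff0000 means engrave at S308, F3194. After flipping Y the toolpath is (36.189,31.449) → (36.130,42.445) → (45.624,47.995) → (55.177,42.547) → (55.236,31.551) → (45.742,26.001) → (36.189,31.449), returning to the start.

Shape 8 is a rectangle drawn with `<polygon>`. Its stroke #ff0000 means engrave at S308, F3194. After flipping Y the toolpath is (86.388,61.766) → (119.643,61.766) → (119.643,55.747) → (86.388,55.747) → (86.388,61.766), returning to the start.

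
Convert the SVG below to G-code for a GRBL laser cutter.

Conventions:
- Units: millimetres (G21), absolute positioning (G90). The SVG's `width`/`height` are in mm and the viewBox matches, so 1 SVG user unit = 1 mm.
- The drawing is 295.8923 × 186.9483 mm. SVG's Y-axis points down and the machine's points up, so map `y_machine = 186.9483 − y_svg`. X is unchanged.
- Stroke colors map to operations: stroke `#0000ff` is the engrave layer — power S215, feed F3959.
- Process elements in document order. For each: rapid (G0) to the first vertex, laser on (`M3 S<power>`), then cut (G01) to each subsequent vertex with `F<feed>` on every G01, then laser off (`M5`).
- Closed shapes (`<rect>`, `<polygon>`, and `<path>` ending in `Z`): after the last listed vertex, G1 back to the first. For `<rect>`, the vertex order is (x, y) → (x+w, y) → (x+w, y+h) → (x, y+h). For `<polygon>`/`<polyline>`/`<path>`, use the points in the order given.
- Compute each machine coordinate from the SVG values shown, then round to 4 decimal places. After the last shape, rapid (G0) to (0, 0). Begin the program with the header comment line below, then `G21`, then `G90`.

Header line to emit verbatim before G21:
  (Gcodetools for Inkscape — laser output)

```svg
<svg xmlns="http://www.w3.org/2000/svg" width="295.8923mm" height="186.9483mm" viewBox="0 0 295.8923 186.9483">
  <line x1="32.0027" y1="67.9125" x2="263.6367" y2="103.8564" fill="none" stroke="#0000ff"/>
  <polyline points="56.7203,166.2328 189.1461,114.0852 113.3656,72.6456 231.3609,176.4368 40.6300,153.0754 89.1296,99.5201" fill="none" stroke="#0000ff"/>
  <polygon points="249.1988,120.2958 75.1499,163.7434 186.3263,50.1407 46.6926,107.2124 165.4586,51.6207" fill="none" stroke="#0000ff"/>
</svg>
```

viewBox `0 0 295.8923 186.9483` with mm width/height → 1 unit = 1 mm. Flip: y_m = 186.9483 − y_svg.

**Shape 1** — `<line>` line segment, stroke `#0000ff` → engrave (S215, F3959). Machine vertices: (32.0027,119.0358) → (263.6367,83.0919). Open path.

**Shape 2** — `<polyline>` open polyline, stroke `#0000ff` → engrave (S215, F3959). Machine vertices: (56.7203,20.7155) → (189.1461,72.8631) → (113.3656,114.3027) → (231.3609,10.5115) → (40.6300,33.8729) → (89.1296,87.4282). Open path.

**Shape 3** — `<polygon>` closed polygon, stroke `#0000ff` → engrave (S215, F3959). Machine vertices: (249.1988,66.6525) → (75.1499,23.2049) → (186.3263,136.8076) → (46.6926,79.7359) → (165.4586,135.3276) → (249.1988,66.6525). Closed: final G1 returns to the first vertex.

(Gcodetools for Inkscape — laser output)
G21
G90
G0 X32.0027 Y119.0358
M3 S215
G01 X263.6367 Y83.0919 F3959
M5
G0 X56.7203 Y20.7155
M3 S215
G01 X189.1461 Y72.8631 F3959
G01 X113.3656 Y114.3027 F3959
G01 X231.3609 Y10.5115 F3959
G01 X40.6300 Y33.8729 F3959
G01 X89.1296 Y87.4282 F3959
M5
G0 X249.1988 Y66.6525
M3 S215
G01 X75.1499 Y23.2049 F3959
G01 X186.3263 Y136.8076 F3959
G01 X46.6926 Y79.7359 F3959
G01 X165.4586 Y135.3276 F3959
G01 X249.1988 Y66.6525 F3959
M5
G0 X0.0000 Y0.0000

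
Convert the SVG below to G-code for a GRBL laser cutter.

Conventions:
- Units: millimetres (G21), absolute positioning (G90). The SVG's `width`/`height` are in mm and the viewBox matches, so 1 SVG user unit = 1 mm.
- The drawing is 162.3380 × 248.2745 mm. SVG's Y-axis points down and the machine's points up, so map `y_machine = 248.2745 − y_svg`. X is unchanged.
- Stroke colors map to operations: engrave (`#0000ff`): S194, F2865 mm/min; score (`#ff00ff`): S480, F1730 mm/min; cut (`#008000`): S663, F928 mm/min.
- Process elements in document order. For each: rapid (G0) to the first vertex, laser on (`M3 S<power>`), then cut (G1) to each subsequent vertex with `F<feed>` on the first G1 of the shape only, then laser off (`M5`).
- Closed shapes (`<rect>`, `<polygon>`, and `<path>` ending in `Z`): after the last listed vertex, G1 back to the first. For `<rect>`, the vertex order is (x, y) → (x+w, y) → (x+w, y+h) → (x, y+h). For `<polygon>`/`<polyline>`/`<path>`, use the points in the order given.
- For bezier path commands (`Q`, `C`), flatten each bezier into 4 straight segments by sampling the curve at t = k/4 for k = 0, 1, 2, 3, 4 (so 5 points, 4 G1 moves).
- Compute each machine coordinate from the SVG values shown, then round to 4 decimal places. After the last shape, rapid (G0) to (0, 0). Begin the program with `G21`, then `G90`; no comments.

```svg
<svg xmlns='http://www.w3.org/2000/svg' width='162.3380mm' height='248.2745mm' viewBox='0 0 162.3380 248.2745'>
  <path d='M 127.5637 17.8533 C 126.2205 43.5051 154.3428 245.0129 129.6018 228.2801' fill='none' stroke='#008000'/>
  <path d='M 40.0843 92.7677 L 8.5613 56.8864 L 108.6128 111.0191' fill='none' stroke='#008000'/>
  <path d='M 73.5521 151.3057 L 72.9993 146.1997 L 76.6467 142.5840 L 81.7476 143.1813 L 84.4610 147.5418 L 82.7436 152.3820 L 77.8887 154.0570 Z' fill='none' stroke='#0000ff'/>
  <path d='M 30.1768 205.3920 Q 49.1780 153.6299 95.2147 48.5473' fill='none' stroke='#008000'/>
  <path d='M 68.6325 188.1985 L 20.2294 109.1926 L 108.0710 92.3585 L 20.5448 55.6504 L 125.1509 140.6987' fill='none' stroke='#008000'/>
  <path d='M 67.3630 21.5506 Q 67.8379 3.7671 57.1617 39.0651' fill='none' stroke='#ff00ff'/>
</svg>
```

G21
G90
G0 X127.5637 Y230.4212
M3 S663
G1 X130.7947 Y184.3671 F928
G1 X137.3569 Y109.3136
G1 X139.5321 Y42.2072
G1 X129.6018 Y19.9944
M5
G0 X40.0843 Y155.5068
M3 S663
G1 X8.5613 Y191.3881 F928
G1 X108.6128 Y137.2554
M5
G0 X73.5521 Y96.9688
M3 S194
G1 X72.9993 Y102.0748 F2865
G1 X76.6467 Y105.6905
G1 X81.7476 Y105.0932
G1 X84.4610 Y100.7327
G1 X82.7436 Y95.8925
G1 X77.8887 Y94.2175
G1 X73.5521 Y96.9688
M5
G0 X30.1768 Y42.8825
M3 S663
G1 X41.3671 Y72.0961 F928
G1 X55.9369 Y107.9747
G1 X73.8861 Y150.5184
G1 X95.2147 Y199.7272
M5
G0 X68.6325 Y60.0760
M3 S663
G1 X20.2294 Y139.0819 F928
G1 X108.0710 Y155.9160
G1 X20.5448 Y192.6241
G1 X125.1509 Y107.5758
M5
G0 X67.3630 Y226.7239
M3 S480
G1 X66.9035 Y232.2981 F1730
G1 X65.0501 Y231.2370
G1 X61.8029 Y223.5408
G1 X57.1617 Y209.2094
M5
G0 X0.0000 Y0.0000

viewBox `0 0 162.3380 248.2745` with mm width/height → 1 unit = 1 mm. Flip: y_m = 248.2745 − y_svg.

**Shape 1** — `<path>` cubic bezier, stroke `#008000` → cut (S663, F928). Control points (SVG): P0=(127.5637,17.8533), P1=(126.2205,43.5051), P2=(154.3428,245.0129), P3=(129.6018,228.2801); sampled at t=k/4. Machine vertices: (127.5637,230.4212) → (130.7947,184.3671) → (137.3569,109.3136) → (139.5321,42.2072) → (129.6018,19.9944). Open path.

**Shape 2** — `<path>` open polyline, stroke `#008000` → cut (S663, F928). Machine vertices: (40.0843,155.5068) → (8.5613,191.3881) → (108.6128,137.2554). Open path.

**Shape 3** — `<path>` regular polygon, stroke `#0000ff` → engrave (S194, F2865). Machine vertices: (73.5521,96.9688) → (72.9993,102.0748) → (76.6467,105.6905) → (81.7476,105.0932) → (84.4610,100.7327) → (82.7436,95.8925) → (77.8887,94.2175) → (73.5521,96.9688). Closed: final G1 returns to the first vertex.

**Shape 4** — `<path>` quadratic bezier, stroke `#008000` → cut (S663, F928). Control points (SVG): P0=(30.1768,205.3920), P1=(49.1780,153.6299), P2=(95.2147,48.5473); sampled at t=k/4. Machine vertices: (30.1768,42.8825) → (41.3671,72.0961) → (55.9369,107.9747) → (73.8861,150.5184) → (95.2147,199.7272). Open path.

**Shape 5** — `<path>` open polyline, stroke `#008000` → cut (S663, F928). Machine vertices: (68.6325,60.0760) → (20.2294,139.0819) → (108.0710,155.9160) → (20.5448,192.6241) → (125.1509,107.5758). Open path.

**Shape 6** — `<path>` quadratic bezier, stroke `#ff00ff` → score (S480, F1730). Control points (SVG): P0=(67.3630,21.5506), P1=(67.8379,3.7671), P2=(57.1617,39.0651); sampled at t=k/4. Machine vertices: (67.3630,226.7239) → (66.9035,232.2981) → (65.0501,231.2370) → (61.8029,223.5408) → (57.1617,209.2094). Open path.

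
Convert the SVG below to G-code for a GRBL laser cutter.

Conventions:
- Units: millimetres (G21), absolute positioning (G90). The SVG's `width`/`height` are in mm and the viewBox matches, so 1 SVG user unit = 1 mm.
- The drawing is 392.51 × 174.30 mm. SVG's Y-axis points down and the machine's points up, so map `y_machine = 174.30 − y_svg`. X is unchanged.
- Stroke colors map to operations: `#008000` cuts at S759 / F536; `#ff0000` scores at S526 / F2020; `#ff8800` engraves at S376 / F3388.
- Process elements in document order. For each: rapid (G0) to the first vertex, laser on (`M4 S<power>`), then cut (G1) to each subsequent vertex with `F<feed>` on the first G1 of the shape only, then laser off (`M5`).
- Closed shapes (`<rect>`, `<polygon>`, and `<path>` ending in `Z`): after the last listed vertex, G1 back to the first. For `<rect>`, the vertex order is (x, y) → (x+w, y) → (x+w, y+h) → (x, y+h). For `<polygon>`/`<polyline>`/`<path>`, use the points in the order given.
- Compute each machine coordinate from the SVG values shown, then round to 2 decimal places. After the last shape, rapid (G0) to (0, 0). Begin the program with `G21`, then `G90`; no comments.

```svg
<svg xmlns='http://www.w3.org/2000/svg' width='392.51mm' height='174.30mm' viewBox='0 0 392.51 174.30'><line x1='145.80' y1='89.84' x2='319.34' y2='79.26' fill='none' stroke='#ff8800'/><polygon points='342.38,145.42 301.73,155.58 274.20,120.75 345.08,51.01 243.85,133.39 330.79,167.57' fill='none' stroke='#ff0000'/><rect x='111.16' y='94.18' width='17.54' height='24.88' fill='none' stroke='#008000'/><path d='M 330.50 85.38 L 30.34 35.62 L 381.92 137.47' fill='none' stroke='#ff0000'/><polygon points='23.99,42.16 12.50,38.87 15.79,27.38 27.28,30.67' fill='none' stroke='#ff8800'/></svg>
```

1 u = 1 mm; y_m = 174.30 − y.

[1] `<line>` line segment, #ff8800→engrave S376 F3388: (145.80,84.46) → (319.34,95.04)

[2] `<polygon>` closed polygon, #ff0000→score S526 F2020: (342.38,28.88) → (301.73,18.72) → (274.20,53.55) → (345.08,123.29) → (243.85,40.91) → (330.79,6.73) → (342.38,28.88) (closed)

[3] `<rect>` rectangle, #008000→cut S759 F536: (111.16,80.12) → (128.70,80.12) → (128.70,55.24) → (111.16,55.24) → (111.16,80.12) (closed)

[4] `<path>` open polyline, #ff0000→score S526 F2020: (330.50,88.92) → (30.34,138.68) → (381.92,36.83)

[5] `<polygon>` regular polygon, #ff8800→engrave S376 F3388: (23.99,132.14) → (12.50,135.43) → (15.79,146.92) → (27.28,143.63) → (23.99,132.14) (closed)

G21
G90
G0 X145.80 Y84.46
M4 S376
G1 X319.34 Y95.04 F3388
M5
G0 X342.38 Y28.88
M4 S526
G1 X301.73 Y18.72 F2020
G1 X274.20 Y53.55
G1 X345.08 Y123.29
G1 X243.85 Y40.91
G1 X330.79 Y6.73
G1 X342.38 Y28.88
M5
G0 X111.16 Y80.12
M4 S759
G1 X128.70 Y80.12 F536
G1 X128.70 Y55.24
G1 X111.16 Y55.24
G1 X111.16 Y80.12
M5
G0 X330.50 Y88.92
M4 S526
G1 X30.34 Y138.68 F2020
G1 X381.92 Y36.83
M5
G0 X23.99 Y132.14
M4 S376
G1 X12.50 Y135.43 F3388
G1 X15.79 Y146.92
G1 X27.28 Y143.63
G1 X23.99 Y132.14
M5
G0 X0.00 Y0.00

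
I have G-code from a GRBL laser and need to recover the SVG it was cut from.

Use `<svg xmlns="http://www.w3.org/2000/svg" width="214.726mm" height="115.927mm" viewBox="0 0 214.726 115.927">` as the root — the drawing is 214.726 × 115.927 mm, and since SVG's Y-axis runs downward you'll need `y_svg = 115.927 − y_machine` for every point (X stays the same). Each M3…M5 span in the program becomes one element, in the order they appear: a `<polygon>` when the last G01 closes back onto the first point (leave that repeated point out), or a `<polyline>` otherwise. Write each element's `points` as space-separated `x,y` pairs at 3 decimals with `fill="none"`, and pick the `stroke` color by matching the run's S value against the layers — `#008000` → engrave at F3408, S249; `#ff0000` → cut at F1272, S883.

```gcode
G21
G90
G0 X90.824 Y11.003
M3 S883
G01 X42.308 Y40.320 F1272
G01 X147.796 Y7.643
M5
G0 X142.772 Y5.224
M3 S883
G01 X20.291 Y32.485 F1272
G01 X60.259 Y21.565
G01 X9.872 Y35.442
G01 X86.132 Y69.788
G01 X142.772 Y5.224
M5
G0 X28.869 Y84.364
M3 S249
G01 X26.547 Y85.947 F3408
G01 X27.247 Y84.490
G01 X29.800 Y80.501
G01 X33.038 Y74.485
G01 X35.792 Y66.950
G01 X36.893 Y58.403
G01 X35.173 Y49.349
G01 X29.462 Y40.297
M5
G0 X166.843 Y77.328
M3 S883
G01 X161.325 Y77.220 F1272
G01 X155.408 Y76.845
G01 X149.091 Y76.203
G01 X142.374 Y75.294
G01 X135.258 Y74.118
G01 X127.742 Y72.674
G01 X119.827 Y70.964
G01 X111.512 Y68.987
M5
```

Each laser-on run becomes one SVG element. Flip Y back into SVG space with y_svg = 115.927 − y_machine.

Run 1: power S883 maps to stroke `#ff0000` (cut). The run is open, so emit a `<polyline>` with points (Y-flipped): 90.824,104.924 42.308,75.607 147.796,108.284.

Run 2: S883 ⇒ cut layer `#ff0000`. The run returns to its start, so emit a `<polygon>` with points (Y-flipped): 142.772,110.703 20.291,83.442 60.259,94.362 9.872,80.485 86.132,46.139.

Run 3: S249 ⇒ engrave layer `#008000`. The run is open, so emit a `<polyline>` with points (Y-flipped): 28.869,31.563 26.547,29.980 27.247,31.437 29.800,35.426 33.038,41.442 35.792,48.977 36.893,57.524 35.173,66.578 29.462,75.630.

Run 4: the run's S883 means `#ff0000` (cut). The run is open, so emit a `<polyline>` with points (Y-flipped): 166.843,38.599 161.325,38.707 155.408,39.082 149.091,39.724 142.374,40.633 135.258,41.809 127.742,43.253 119.827,44.963 111.512,46.940.

<svg xmlns="http://www.w3.org/2000/svg" width="214.726mm" height="115.927mm" viewBox="0 0 214.726 115.927">
  <polyline points="90.824,104.924 42.308,75.607 147.796,108.284" fill="none" stroke="#ff0000"/>
  <polygon points="142.772,110.703 20.291,83.442 60.259,94.362 9.872,80.485 86.132,46.139" fill="none" stroke="#ff0000"/>
  <polyline points="28.869,31.563 26.547,29.980 27.247,31.437 29.800,35.426 33.038,41.442 35.792,48.977 36.893,57.524 35.173,66.578 29.462,75.630" fill="none" stroke="#008000"/>
  <polyline points="166.843,38.599 161.325,38.707 155.408,39.082 149.091,39.724 142.374,40.633 135.258,41.809 127.742,43.253 119.827,44.963 111.512,46.940" fill="none" stroke="#ff0000"/>
</svg>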